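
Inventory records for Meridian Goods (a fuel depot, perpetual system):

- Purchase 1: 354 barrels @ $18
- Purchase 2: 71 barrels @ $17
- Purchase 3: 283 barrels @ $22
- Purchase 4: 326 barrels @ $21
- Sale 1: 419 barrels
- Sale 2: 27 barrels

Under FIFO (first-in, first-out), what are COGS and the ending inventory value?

COGS = $8,041; ending inventory = $12,610

Sale 1 (419) [FIFO — oldest first]: 354 @ $18 + 65 @ $17 = $7,477
Sale 2 (27) [FIFO — oldest first]: 6 @ $17 + 21 @ $22 = $564
Total COGS = $7,477 + $564 = $8,041
Ending inventory: 262 @ $22 + 326 @ $21 = $12,610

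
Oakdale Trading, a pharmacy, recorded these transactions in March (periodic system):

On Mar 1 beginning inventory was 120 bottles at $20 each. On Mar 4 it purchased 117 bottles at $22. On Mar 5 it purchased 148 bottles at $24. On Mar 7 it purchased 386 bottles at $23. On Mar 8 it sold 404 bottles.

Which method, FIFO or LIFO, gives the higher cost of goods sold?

LIFO

FIFO COGS: 120 @ $20 + 117 @ $22 + 148 @ $24 + 19 @ $23 = $8,963
LIFO COGS: 386 @ $23 + 18 @ $24 = $9,310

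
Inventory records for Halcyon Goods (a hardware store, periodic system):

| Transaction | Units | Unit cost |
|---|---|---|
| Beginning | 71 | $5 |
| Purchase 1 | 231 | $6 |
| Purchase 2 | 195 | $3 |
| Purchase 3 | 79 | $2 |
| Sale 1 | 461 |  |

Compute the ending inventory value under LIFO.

Ending inventory = $619

Sale 1 (461) [LIFO — newest first]: 79 @ $2 + 195 @ $3 + 187 @ $6 = $1,865
Ending inventory: 71 @ $5 + 44 @ $6 = $619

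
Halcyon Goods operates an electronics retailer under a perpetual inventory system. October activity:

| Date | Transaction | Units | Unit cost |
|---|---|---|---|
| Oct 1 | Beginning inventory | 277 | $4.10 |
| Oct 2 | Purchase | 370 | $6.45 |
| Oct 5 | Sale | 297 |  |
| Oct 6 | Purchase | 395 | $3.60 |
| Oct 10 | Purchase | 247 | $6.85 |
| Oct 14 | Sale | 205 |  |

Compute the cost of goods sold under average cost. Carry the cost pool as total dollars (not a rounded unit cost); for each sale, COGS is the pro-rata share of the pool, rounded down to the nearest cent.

COGS = $2,654.08

After Oct 1: 277 on hand, pool $1,135.70 (≈ $4.1000 each)
After Oct 2: 647 on hand, pool $3,522.20 (≈ $5.4439 each)
Oct 5, sell 297: 297/647 × $3,522.20 → $1,616.83
After Oct 6: 745 on hand, pool $3,327.37 (≈ $4.4663 each)
After Oct 10: 992 on hand, pool $5,019.32 (≈ $5.0598 each)
Oct 14, sell 205: 205/992 × $5,019.32 → $1,037.25
Total COGS = $1,616.83 + $1,037.25 = $2,654.08
Ending inventory (cost pool remaining) = $3,982.07
Check: goods available $6,636.15 = COGS $2,654.08 + ending $3,982.07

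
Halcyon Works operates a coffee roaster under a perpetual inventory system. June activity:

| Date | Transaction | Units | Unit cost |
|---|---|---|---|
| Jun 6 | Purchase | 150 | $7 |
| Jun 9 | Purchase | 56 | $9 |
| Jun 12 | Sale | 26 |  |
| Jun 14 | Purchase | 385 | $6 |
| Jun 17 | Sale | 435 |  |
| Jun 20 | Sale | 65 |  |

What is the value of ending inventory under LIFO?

Ending inventory = $455

Jun 12, 26 sold [LIFO — newest first]: 26 @ $9 = $234
Jun 17, 435 sold [LIFO — newest first]: 385 @ $6 + 30 @ $9 + 20 @ $7 = $2,720
Jun 20, 65 sold [LIFO — newest first]: 65 @ $7 = $455
Total COGS = $234 + $2,720 + $455 = $3,409
Ending inventory: 65 @ $7 = $455
Check: goods available $3,864 = COGS $3,409 + ending $455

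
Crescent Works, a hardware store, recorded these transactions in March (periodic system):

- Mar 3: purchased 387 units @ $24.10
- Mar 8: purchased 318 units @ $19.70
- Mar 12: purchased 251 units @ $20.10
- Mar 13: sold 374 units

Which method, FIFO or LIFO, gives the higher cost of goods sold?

FIFO

FIFO COGS: 374 @ $24.10 = $9,013.40
LIFO COGS: 251 @ $20.10 + 123 @ $19.70 = $7,468.20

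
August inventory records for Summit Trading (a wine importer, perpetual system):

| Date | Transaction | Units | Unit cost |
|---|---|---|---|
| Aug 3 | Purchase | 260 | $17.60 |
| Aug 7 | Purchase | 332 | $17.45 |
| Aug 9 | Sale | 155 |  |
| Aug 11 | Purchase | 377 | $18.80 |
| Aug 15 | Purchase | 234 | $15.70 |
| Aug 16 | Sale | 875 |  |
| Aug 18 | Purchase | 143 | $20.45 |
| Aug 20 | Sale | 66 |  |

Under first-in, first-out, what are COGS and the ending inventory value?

Aug 9, 155 sold [FIFO — oldest first]: 155 @ $17.60 = $2,728.00
Aug 16, 875 sold [FIFO — oldest first]: 105 @ $17.60 + 332 @ $17.45 + 377 @ $18.80 + 61 @ $15.70 = $15,686.70
Aug 20, 66 sold [FIFO — oldest first]: 66 @ $15.70 = $1,036.20
Total COGS = $2,728.00 + $15,686.70 + $1,036.20 = $19,450.90
Ending inventory: 107 @ $15.70 + 143 @ $20.45 = $4,604.25

COGS = $19,450.90; ending inventory = $4,604.25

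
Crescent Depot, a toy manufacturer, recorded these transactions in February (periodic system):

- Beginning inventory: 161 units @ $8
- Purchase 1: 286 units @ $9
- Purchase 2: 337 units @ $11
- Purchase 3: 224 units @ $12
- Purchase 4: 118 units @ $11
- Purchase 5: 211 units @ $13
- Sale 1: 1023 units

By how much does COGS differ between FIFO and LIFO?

$1,211

FIFO COGS: 161 @ $8 + 286 @ $9 + 337 @ $11 + 224 @ $12 + 15 @ $11 = $10,422
LIFO COGS: 211 @ $13 + 118 @ $11 + 224 @ $12 + 337 @ $11 + 133 @ $9 = $11,633
Difference = |$10,422 − $11,633| = $1,211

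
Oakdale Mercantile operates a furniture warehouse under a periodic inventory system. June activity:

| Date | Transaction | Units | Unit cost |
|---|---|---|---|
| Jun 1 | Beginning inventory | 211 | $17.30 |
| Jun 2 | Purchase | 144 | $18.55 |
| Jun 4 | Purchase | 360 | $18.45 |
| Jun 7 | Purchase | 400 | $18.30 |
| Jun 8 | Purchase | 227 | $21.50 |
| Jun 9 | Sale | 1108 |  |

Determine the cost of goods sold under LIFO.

COGS = $21,087.05

Jun 9, 1108 sold [LIFO — newest first]: 227 @ $21.50 + 400 @ $18.30 + 360 @ $18.45 + 121 @ $18.55 = $21,087.05
Ending inventory: 211 @ $17.30 + 23 @ $18.55 = $4,076.95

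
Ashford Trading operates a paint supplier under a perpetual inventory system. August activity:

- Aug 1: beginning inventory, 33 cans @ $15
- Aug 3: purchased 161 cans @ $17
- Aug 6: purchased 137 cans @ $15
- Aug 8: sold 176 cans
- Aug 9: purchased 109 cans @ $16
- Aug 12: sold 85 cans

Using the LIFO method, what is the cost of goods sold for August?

COGS = $4,078

Aug 8, 176 sold [LIFO — newest first]: 137 @ $15 + 39 @ $17 = $2,718
Aug 12, 85 sold [LIFO — newest first]: 85 @ $16 = $1,360
Total COGS = $2,718 + $1,360 = $4,078
Ending inventory: 33 @ $15 + 122 @ $17 + 24 @ $16 = $2,953
Check: goods available $7,031 = COGS $4,078 + ending $2,953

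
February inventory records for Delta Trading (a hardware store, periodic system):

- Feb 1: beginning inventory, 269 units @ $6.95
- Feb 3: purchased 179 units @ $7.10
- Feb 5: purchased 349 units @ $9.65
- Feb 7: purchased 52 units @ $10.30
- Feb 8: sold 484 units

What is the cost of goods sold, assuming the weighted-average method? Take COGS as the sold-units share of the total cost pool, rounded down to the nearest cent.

COGS = $4,015.60

Feb 8, sell 484: 484/849 × $7,043.90 → $4,015.60
Ending inventory (cost pool remaining) = $3,028.30
Check: goods available $7,043.90 = COGS $4,015.60 + ending $3,028.30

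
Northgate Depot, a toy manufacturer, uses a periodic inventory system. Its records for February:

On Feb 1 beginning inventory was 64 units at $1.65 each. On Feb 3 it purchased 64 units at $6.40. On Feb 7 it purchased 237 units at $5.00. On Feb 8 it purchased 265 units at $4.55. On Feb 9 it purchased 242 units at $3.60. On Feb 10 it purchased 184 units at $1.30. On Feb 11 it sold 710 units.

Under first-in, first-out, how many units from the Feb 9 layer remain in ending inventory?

Feb 11, 710 sold [FIFO — oldest first]: 64 @ $1.65 + 64 @ $6.40 + 237 @ $5.00 + 265 @ $4.55 + 80 @ $3.60 = $3,193.95
Ending inventory: 162 @ $3.60 + 184 @ $1.30 = $822.40

162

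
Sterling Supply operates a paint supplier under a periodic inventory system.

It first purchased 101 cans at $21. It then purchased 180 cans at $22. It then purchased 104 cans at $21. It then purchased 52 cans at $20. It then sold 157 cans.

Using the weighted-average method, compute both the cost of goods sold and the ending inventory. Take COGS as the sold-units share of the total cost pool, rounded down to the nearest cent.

Sale 1, sell 157: 157/437 × $9,305.00 → $3,342.98
Ending inventory (cost pool remaining) = $5,962.02

COGS = $3,342.98; ending inventory = $5,962.02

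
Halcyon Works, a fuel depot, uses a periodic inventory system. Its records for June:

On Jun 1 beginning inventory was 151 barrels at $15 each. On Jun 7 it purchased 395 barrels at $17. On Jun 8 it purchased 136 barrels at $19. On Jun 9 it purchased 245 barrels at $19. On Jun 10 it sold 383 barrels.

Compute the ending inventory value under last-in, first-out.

Jun 10, 383 sold [LIFO — newest first]: 245 @ $19 + 136 @ $19 + 2 @ $17 = $7,273
Ending inventory: 151 @ $15 + 393 @ $17 = $8,946

Ending inventory = $8,946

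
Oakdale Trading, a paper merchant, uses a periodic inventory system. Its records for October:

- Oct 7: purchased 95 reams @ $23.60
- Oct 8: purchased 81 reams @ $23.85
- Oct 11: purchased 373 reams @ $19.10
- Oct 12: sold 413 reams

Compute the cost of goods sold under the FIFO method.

Oct 12, 413 sold [FIFO — oldest first]: 95 @ $23.60 + 81 @ $23.85 + 237 @ $19.10 = $8,700.55
Ending inventory: 136 @ $19.10 = $2,597.60

COGS = $8,700.55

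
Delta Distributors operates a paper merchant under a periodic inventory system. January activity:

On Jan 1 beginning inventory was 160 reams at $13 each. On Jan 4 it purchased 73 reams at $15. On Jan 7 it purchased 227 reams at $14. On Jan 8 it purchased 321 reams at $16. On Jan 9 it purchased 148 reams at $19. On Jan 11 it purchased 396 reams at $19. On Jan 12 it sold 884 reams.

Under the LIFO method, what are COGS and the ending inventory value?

Jan 12, 884 sold [LIFO — newest first]: 396 @ $19 + 148 @ $19 + 321 @ $16 + 19 @ $14 = $15,738
Ending inventory: 160 @ $13 + 73 @ $15 + 208 @ $14 = $6,087

COGS = $15,738; ending inventory = $6,087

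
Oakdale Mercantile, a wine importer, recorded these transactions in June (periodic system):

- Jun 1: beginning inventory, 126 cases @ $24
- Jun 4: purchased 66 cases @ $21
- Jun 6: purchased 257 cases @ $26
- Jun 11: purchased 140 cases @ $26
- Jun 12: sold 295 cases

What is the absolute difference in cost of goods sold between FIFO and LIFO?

FIFO COGS: 126 @ $24 + 66 @ $21 + 103 @ $26 = $7,088
LIFO COGS: 140 @ $26 + 155 @ $26 = $7,670
Difference = |$7,088 − $7,670| = $582

$582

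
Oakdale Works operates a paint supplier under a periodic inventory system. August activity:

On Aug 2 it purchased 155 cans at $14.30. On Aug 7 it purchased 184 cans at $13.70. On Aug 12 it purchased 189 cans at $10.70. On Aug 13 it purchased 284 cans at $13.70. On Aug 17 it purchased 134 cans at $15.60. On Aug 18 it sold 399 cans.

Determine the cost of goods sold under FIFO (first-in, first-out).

Aug 18, 399 sold [FIFO — oldest first]: 155 @ $14.30 + 184 @ $13.70 + 60 @ $10.70 = $5,379.30
Ending inventory: 129 @ $10.70 + 284 @ $13.70 + 134 @ $15.60 = $7,361.50

COGS = $5,379.30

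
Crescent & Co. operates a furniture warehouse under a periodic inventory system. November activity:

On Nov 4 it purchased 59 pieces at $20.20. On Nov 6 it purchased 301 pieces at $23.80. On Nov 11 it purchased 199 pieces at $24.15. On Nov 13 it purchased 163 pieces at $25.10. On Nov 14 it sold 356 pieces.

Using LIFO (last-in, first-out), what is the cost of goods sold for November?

COGS = $8,752.25

Nov 14, 356 sold [LIFO — newest first]: 163 @ $25.10 + 193 @ $24.15 = $8,752.25
Ending inventory: 59 @ $20.20 + 301 @ $23.80 + 6 @ $24.15 = $8,500.50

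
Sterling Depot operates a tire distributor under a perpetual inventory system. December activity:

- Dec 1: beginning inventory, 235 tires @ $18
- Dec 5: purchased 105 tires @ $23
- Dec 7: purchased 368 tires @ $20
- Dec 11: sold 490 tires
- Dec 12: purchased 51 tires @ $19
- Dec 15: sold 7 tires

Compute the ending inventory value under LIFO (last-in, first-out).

Ending inventory = $4,760

Dec 11, 490 sold [LIFO — newest first]: 368 @ $20 + 105 @ $23 + 17 @ $18 = $10,081
Dec 15, 7 sold [LIFO — newest first]: 7 @ $19 = $133
Total COGS = $10,081 + $133 = $10,214
Ending inventory: 218 @ $18 + 44 @ $19 = $4,760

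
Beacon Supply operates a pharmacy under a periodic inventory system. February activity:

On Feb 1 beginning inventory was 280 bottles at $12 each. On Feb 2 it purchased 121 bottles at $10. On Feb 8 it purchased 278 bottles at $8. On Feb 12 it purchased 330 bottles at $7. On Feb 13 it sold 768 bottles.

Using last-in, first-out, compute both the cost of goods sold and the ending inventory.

Feb 13, 768 sold [LIFO — newest first]: 330 @ $7 + 278 @ $8 + 121 @ $10 + 39 @ $12 = $6,212
Ending inventory: 241 @ $12 = $2,892
Check: goods available $9,104 = COGS $6,212 + ending $2,892

COGS = $6,212; ending inventory = $2,892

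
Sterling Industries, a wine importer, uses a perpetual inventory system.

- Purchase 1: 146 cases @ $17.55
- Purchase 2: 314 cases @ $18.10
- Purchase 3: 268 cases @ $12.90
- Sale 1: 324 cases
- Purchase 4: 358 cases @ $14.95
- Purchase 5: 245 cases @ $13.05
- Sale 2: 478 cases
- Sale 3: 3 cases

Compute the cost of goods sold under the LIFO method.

COGS = $11,196.25

Sale 1 (324) [LIFO — newest first]: 268 @ $12.90 + 56 @ $18.10 = $4,470.80
Sale 2 (478) [LIFO — newest first]: 245 @ $13.05 + 233 @ $14.95 = $6,680.60
Sale 3 (3) [LIFO — newest first]: 3 @ $14.95 = $44.85
Total COGS = $4,470.80 + $6,680.60 + $44.85 = $11,196.25
Ending inventory: 146 @ $17.55 + 258 @ $18.10 + 122 @ $14.95 = $9,056.00
Check: goods available $20,252.25 = COGS $11,196.25 + ending $9,056.00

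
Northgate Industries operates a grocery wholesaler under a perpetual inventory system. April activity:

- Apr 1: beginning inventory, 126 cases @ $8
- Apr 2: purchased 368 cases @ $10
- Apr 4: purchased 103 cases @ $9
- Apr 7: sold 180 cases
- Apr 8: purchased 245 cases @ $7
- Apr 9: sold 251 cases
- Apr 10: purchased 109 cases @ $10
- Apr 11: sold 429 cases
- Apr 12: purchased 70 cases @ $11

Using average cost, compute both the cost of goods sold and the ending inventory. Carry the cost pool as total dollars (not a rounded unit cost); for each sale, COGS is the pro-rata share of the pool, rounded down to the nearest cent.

COGS = $7,616.79; ending inventory = $1,573.21

After Apr 1: 126 on hand, pool $1,008.00 (≈ $8.0000 each)
After Apr 2: 494 on hand, pool $4,688.00 (≈ $9.4899 each)
After Apr 4: 597 on hand, pool $5,615.00 (≈ $9.4054 each)
Apr 7, sell 180: 180/597 × $5,615.00 → $1,692.96
After Apr 8: 662 on hand, pool $5,637.04 (≈ $8.5152 each)
Apr 9, sell 251: 251/662 × $5,637.04 → $2,137.30
After Apr 10: 520 on hand, pool $4,589.74 (≈ $8.8264 each)
Apr 11, sell 429: 429/520 × $4,589.74 → $3,786.53
After Apr 12: 161 on hand, pool $1,573.21 (≈ $9.7715 each)
Total COGS = $1,692.96 + $2,137.30 + $3,786.53 = $7,616.79
Ending inventory (cost pool remaining) = $1,573.21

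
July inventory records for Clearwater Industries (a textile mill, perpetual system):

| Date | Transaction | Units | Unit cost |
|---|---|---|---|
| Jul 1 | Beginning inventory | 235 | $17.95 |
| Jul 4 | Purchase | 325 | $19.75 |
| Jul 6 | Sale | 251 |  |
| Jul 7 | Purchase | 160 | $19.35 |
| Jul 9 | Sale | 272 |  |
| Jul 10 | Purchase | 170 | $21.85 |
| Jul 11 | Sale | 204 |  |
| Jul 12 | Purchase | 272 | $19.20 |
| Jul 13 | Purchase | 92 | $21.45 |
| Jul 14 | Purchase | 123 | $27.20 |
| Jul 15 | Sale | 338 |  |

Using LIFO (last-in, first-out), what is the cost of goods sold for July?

COGS = $22,202.25

Jul 6, 251 sold [LIFO — newest first]: 251 @ $19.75 = $4,957.25
Jul 9, 272 sold [LIFO — newest first]: 160 @ $19.35 + 74 @ $19.75 + 38 @ $17.95 = $5,239.60
Jul 11, 204 sold [LIFO — newest first]: 170 @ $21.85 + 34 @ $17.95 = $4,324.80
Jul 15, 338 sold [LIFO — newest first]: 123 @ $27.20 + 92 @ $21.45 + 123 @ $19.20 = $7,680.60
Total COGS = $4,957.25 + $5,239.60 + $4,324.80 + $7,680.60 = $22,202.25
Ending inventory: 163 @ $17.95 + 149 @ $19.20 = $5,786.65
Check: goods available $27,988.90 = COGS $22,202.25 + ending $5,786.65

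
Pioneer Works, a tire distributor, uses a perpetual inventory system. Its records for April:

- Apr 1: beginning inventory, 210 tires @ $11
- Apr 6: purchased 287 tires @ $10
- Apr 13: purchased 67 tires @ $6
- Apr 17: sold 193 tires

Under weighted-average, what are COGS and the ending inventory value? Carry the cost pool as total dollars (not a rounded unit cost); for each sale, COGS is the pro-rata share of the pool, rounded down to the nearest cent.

COGS = $1,910.15; ending inventory = $3,671.85

After Apr 1: 210 on hand, pool $2,310.00 (≈ $11.0000 each)
After Apr 6: 497 on hand, pool $5,180.00 (≈ $10.4225 each)
After Apr 13: 564 on hand, pool $5,582.00 (≈ $9.8972 each)
Apr 17, sell 193: 193/564 × $5,582.00 → $1,910.15
Ending inventory (cost pool remaining) = $3,671.85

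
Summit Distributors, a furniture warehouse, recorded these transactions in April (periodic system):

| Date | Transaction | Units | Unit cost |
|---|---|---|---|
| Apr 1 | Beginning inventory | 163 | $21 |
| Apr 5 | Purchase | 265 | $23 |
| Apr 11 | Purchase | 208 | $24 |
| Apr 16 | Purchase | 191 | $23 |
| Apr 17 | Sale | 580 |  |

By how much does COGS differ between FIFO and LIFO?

$382

FIFO COGS: 163 @ $21 + 265 @ $23 + 152 @ $24 = $13,166
LIFO COGS: 191 @ $23 + 208 @ $24 + 181 @ $23 = $13,548
Difference = |$13,166 − $13,548| = $382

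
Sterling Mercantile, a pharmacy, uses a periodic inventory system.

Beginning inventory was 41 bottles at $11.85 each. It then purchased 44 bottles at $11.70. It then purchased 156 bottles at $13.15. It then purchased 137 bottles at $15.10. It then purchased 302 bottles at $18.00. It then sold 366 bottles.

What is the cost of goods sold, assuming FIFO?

COGS = $4,939.55

Sale 1 (366) [FIFO — oldest first]: 41 @ $11.85 + 44 @ $11.70 + 156 @ $13.15 + 125 @ $15.10 = $4,939.55
Ending inventory: 12 @ $15.10 + 302 @ $18.00 = $5,617.20
Check: goods available $10,556.75 = COGS $4,939.55 + ending $5,617.20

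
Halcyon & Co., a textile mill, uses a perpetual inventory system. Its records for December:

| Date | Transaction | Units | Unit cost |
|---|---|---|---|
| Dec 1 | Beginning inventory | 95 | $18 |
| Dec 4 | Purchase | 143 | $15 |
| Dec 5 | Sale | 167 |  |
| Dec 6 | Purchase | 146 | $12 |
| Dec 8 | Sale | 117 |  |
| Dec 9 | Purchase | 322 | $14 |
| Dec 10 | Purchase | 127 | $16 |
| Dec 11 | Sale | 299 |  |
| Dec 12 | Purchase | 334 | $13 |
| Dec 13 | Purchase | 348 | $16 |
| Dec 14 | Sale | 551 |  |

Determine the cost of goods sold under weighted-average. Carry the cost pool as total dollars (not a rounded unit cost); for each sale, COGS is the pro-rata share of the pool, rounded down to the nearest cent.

After Dec 1: 95 on hand, pool $1,710.00 (≈ $18.0000 each)
After Dec 4: 238 on hand, pool $3,855.00 (≈ $16.1975 each)
Dec 5, sell 167: 167/238 × $3,855.00 → $2,704.97
After Dec 6: 217 on hand, pool $2,902.03 (≈ $13.3734 each)
Dec 8, sell 117: 117/217 × $2,902.03 → $1,564.68
After Dec 9: 422 on hand, pool $5,845.35 (≈ $13.8515 each)
After Dec 10: 549 on hand, pool $7,877.35 (≈ $14.3485 each)
Dec 11, sell 299: 299/549 × $7,877.35 → $4,290.21
After Dec 12: 584 on hand, pool $7,929.14 (≈ $13.5773 each)
After Dec 13: 932 on hand, pool $13,497.14 (≈ $14.4819 each)
Dec 14, sell 551: 551/932 × $13,497.14 → $7,979.53
Total COGS = $2,704.97 + $1,564.68 + $4,290.21 + $7,979.53 = $16,539.39
Ending inventory (cost pool remaining) = $5,517.61
Check: goods available $22,057.00 = COGS $16,539.39 + ending $5,517.61

COGS = $16,539.39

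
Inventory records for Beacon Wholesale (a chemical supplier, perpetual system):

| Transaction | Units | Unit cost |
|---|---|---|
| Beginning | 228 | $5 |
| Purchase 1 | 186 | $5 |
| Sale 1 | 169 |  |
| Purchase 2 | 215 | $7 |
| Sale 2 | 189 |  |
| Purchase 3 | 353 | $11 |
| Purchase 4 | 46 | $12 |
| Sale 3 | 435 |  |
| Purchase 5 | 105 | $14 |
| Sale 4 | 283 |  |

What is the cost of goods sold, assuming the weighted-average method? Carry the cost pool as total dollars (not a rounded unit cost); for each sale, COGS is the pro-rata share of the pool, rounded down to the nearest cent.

COGS = $8,878.20

After Beginning: 228 on hand, pool $1,140.00 (≈ $5.0000 each)
After Purchase 1: 414 on hand, pool $2,070.00 (≈ $5.0000 each)
Sale 1, sell 169: 169/414 × $2,070.00 → $845.00
After Purchase 2: 460 on hand, pool $2,730.00 (≈ $5.9348 each)
Sale 2, sell 189: 189/460 × $2,730.00 → $1,121.67
After Purchase 3: 624 on hand, pool $5,491.33 (≈ $8.8002 each)
After Purchase 4: 670 on hand, pool $6,043.33 (≈ $9.0199 each)
Sale 3, sell 435: 435/670 × $6,043.33 → $3,923.65
After Purchase 5: 340 on hand, pool $3,589.68 (≈ $10.5579 each)
Sale 4, sell 283: 283/340 × $3,589.68 → $2,987.88
Total COGS = $845.00 + $1,121.67 + $3,923.65 + $2,987.88 = $8,878.20
Ending inventory (cost pool remaining) = $601.80
Check: goods available $9,480.00 = COGS $8,878.20 + ending $601.80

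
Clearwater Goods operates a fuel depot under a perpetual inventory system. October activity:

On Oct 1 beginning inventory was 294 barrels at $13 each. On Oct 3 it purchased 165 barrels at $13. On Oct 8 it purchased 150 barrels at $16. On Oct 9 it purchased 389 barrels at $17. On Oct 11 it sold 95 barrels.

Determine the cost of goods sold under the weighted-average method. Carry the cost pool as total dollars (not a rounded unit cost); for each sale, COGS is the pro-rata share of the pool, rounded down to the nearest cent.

COGS = $1,425.95

After Oct 1: 294 on hand, pool $3,822.00 (≈ $13.0000 each)
After Oct 3: 459 on hand, pool $5,967.00 (≈ $13.0000 each)
After Oct 8: 609 on hand, pool $8,367.00 (≈ $13.7389 each)
After Oct 9: 998 on hand, pool $14,980.00 (≈ $15.0100 each)
Oct 11, sell 95: 95/998 × $14,980.00 → $1,425.95
Ending inventory (cost pool remaining) = $13,554.05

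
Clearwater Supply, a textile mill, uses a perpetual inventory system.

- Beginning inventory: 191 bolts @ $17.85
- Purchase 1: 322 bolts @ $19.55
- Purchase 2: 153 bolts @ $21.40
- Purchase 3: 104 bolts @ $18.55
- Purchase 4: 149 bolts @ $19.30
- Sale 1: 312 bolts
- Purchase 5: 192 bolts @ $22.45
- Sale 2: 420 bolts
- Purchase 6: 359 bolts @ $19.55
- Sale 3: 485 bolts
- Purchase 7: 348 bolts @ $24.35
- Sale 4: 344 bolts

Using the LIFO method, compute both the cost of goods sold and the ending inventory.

Sale 1 (312) [LIFO — newest first]: 149 @ $19.30 + 104 @ $18.55 + 59 @ $21.40 = $6,067.50
Sale 2 (420) [LIFO — newest first]: 192 @ $22.45 + 94 @ $21.40 + 134 @ $19.55 = $8,941.70
Sale 3 (485) [LIFO — newest first]: 359 @ $19.55 + 126 @ $19.55 = $9,481.75
Sale 4 (344) [LIFO — newest first]: 344 @ $24.35 = $8,376.40
Total COGS = $6,067.50 + $8,941.70 + $9,481.75 + $8,376.40 = $32,867.35
Ending inventory: 191 @ $17.85 + 62 @ $19.55 + 4 @ $24.35 = $4,718.85

COGS = $32,867.35; ending inventory = $4,718.85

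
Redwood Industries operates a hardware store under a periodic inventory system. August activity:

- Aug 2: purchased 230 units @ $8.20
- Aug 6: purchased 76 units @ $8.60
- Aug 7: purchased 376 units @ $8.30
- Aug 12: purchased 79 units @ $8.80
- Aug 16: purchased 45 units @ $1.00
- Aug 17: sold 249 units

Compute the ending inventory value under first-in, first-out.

Ending inventory = $4,351.20

Aug 17, 249 sold [FIFO — oldest first]: 230 @ $8.20 + 19 @ $8.60 = $2,049.40
Ending inventory: 57 @ $8.60 + 376 @ $8.30 + 79 @ $8.80 + 45 @ $1.00 = $4,351.20
Check: goods available $6,400.60 = COGS $2,049.40 + ending $4,351.20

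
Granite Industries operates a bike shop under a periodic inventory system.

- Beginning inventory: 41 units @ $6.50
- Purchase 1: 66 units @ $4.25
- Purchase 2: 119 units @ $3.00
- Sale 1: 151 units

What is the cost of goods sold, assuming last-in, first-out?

COGS = $493.00

Sale 1 (151) [LIFO — newest first]: 119 @ $3.00 + 32 @ $4.25 = $493.00
Ending inventory: 41 @ $6.50 + 34 @ $4.25 = $411.00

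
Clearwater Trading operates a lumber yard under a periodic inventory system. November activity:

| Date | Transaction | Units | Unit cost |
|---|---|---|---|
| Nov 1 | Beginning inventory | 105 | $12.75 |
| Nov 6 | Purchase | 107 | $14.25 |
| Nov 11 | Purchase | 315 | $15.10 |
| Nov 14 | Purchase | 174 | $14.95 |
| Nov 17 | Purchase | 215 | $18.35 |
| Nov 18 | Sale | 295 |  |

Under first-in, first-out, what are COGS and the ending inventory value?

COGS = $4,116.80; ending inventory = $10,049.75

Nov 18, 295 sold [FIFO — oldest first]: 105 @ $12.75 + 107 @ $14.25 + 83 @ $15.10 = $4,116.80
Ending inventory: 232 @ $15.10 + 174 @ $14.95 + 215 @ $18.35 = $10,049.75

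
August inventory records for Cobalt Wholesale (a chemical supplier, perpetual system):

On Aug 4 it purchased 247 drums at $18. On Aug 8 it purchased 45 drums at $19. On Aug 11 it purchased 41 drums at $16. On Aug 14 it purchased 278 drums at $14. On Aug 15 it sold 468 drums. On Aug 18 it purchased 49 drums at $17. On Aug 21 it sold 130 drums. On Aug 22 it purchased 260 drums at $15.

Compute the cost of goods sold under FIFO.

Aug 15, 468 sold [FIFO — oldest first]: 247 @ $18 + 45 @ $19 + 41 @ $16 + 135 @ $14 = $7,847
Aug 21, 130 sold [FIFO — oldest first]: 130 @ $14 = $1,820
Total COGS = $7,847 + $1,820 = $9,667
Ending inventory: 13 @ $14 + 49 @ $17 + 260 @ $15 = $4,915

COGS = $9,667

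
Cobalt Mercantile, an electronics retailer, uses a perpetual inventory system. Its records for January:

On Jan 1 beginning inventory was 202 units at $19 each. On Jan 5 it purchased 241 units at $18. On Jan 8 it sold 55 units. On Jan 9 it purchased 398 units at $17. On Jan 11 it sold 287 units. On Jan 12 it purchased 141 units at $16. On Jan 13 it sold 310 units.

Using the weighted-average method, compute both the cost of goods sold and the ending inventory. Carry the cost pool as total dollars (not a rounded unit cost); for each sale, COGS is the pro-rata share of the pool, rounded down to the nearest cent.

COGS = $11,475.76; ending inventory = $5,722.24

After Jan 1: 202 on hand, pool $3,838.00 (≈ $19.0000 each)
After Jan 5: 443 on hand, pool $8,176.00 (≈ $18.4560 each)
Jan 8, sell 55: 55/443 × $8,176.00 → $1,015.07
After Jan 9: 786 on hand, pool $13,926.93 (≈ $17.7187 each)
Jan 11, sell 287: 287/786 × $13,926.93 → $5,085.27
After Jan 12: 640 on hand, pool $11,097.66 (≈ $17.3401 each)
Jan 13, sell 310: 310/640 × $11,097.66 → $5,375.42
Total COGS = $1,015.07 + $5,085.27 + $5,375.42 = $11,475.76
Ending inventory (cost pool remaining) = $5,722.24
Check: goods available $17,198.00 = COGS $11,475.76 + ending $5,722.24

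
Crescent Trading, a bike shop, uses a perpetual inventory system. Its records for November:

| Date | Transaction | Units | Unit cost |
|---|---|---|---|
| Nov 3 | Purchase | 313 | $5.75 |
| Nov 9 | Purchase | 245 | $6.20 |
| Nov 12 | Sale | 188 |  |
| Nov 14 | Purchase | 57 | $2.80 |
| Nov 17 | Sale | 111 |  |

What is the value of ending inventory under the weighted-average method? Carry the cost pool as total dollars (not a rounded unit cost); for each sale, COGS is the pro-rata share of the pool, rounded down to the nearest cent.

After Nov 3: 313 on hand, pool $1,799.75 (≈ $5.7500 each)
After Nov 9: 558 on hand, pool $3,318.75 (≈ $5.9476 each)
Nov 12, sell 188: 188/558 × $3,318.75 → $1,118.14
After Nov 14: 427 on hand, pool $2,360.21 (≈ $5.5274 each)
Nov 17, sell 111: 111/427 × $2,360.21 → $613.54
Total COGS = $1,118.14 + $613.54 = $1,731.68
Ending inventory (cost pool remaining) = $1,746.67

Ending inventory = $1,746.67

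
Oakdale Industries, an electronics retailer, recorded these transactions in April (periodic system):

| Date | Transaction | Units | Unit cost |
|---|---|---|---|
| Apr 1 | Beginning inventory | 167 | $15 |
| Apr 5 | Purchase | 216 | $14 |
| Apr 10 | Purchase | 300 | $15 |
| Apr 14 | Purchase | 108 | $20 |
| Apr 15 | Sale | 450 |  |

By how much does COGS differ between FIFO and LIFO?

$714

FIFO COGS: 167 @ $15 + 216 @ $14 + 67 @ $15 = $6,534
LIFO COGS: 108 @ $20 + 300 @ $15 + 42 @ $14 = $7,248
Difference = |$6,534 − $7,248| = $714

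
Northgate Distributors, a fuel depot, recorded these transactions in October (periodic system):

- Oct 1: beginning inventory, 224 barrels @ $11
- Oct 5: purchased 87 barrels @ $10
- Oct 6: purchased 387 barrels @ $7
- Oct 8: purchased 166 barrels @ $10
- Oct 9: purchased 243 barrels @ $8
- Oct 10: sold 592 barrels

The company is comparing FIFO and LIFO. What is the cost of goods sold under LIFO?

FIFO COGS: 224 @ $11 + 87 @ $10 + 281 @ $7 = $5,301
LIFO COGS: 243 @ $8 + 166 @ $10 + 183 @ $7 = $4,885

COGS = $4,885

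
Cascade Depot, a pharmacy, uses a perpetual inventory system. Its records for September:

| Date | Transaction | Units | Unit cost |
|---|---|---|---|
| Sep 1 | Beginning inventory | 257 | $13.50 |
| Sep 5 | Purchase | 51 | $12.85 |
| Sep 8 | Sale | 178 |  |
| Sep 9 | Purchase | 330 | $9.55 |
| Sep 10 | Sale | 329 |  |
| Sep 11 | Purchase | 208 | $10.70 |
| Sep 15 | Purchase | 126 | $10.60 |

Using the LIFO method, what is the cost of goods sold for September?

COGS = $5,511.80

Sep 8, 178 sold [LIFO — newest first]: 51 @ $12.85 + 127 @ $13.50 = $2,369.85
Sep 10, 329 sold [LIFO — newest first]: 329 @ $9.55 = $3,141.95
Total COGS = $2,369.85 + $3,141.95 = $5,511.80
Ending inventory: 130 @ $13.50 + 1 @ $9.55 + 208 @ $10.70 + 126 @ $10.60 = $5,325.75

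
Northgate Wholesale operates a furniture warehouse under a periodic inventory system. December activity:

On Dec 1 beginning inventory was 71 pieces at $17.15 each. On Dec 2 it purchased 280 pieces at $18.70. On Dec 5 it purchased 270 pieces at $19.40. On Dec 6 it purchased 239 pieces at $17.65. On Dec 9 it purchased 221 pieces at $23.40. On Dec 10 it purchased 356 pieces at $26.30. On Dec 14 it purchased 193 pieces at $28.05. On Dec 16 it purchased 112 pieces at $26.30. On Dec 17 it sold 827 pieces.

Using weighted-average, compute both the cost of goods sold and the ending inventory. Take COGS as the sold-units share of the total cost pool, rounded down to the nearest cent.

COGS = $18,421.61; ending inventory = $20,381.84

Dec 17, sell 827: 827/1742 × $38,803.45 → $18,421.61
Ending inventory (cost pool remaining) = $20,381.84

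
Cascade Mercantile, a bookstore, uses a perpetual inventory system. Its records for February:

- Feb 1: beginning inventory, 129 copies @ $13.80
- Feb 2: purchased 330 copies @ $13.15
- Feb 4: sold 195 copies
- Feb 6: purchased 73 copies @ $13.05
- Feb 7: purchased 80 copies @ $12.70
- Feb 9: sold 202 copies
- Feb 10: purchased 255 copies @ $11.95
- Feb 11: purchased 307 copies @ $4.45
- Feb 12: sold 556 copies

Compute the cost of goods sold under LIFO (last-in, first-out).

Feb 4, 195 sold [LIFO — newest first]: 195 @ $13.15 = $2,564.25
Feb 9, 202 sold [LIFO — newest first]: 80 @ $12.70 + 73 @ $13.05 + 49 @ $13.15 = $2,613.00
Feb 12, 556 sold [LIFO — newest first]: 307 @ $4.45 + 249 @ $11.95 = $4,341.70
Total COGS = $2,564.25 + $2,613.00 + $4,341.70 = $9,518.95
Ending inventory: 129 @ $13.80 + 86 @ $13.15 + 6 @ $11.95 = $2,982.80

COGS = $9,518.95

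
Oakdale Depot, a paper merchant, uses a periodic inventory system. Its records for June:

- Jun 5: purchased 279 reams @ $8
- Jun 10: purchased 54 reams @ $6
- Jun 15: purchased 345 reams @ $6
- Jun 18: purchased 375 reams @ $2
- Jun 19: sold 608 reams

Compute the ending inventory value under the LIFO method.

Jun 19, 608 sold [LIFO — newest first]: 375 @ $2 + 233 @ $6 = $2,148
Ending inventory: 279 @ $8 + 54 @ $6 + 112 @ $6 = $3,228

Ending inventory = $3,228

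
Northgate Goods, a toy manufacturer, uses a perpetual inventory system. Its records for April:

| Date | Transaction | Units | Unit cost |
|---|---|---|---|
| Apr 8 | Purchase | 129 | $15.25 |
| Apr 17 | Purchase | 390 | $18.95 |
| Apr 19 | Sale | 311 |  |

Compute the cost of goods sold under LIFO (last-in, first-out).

COGS = $5,893.45

Apr 19, 311 sold [LIFO — newest first]: 311 @ $18.95 = $5,893.45
Ending inventory: 129 @ $15.25 + 79 @ $18.95 = $3,464.30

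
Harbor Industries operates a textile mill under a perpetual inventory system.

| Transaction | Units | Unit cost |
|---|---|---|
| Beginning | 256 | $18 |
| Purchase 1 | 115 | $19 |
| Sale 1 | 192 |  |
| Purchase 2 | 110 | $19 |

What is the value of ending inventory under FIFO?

Ending inventory = $5,427

Sale 1 (192) [FIFO — oldest first]: 192 @ $18 = $3,456
Ending inventory: 64 @ $18 + 115 @ $19 + 110 @ $19 = $5,427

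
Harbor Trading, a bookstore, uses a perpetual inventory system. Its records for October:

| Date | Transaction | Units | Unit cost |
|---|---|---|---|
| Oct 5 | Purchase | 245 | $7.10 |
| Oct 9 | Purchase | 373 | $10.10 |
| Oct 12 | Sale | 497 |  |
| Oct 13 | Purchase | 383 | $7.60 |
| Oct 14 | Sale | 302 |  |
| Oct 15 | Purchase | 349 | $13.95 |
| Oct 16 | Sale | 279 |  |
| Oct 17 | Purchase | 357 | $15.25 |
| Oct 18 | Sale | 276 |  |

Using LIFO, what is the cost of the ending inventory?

Ending inventory = $3,686.45

Oct 12, 497 sold [LIFO — newest first]: 373 @ $10.10 + 124 @ $7.10 = $4,647.70
Oct 14, 302 sold [LIFO — newest first]: 302 @ $7.60 = $2,295.20
Oct 16, 279 sold [LIFO — newest first]: 279 @ $13.95 = $3,892.05
Oct 18, 276 sold [LIFO — newest first]: 276 @ $15.25 = $4,209.00
Total COGS = $4,647.70 + $2,295.20 + $3,892.05 + $4,209.00 = $15,043.95
Ending inventory: 121 @ $7.10 + 81 @ $7.60 + 70 @ $13.95 + 81 @ $15.25 = $3,686.45
Check: goods available $18,730.40 = COGS $15,043.95 + ending $3,686.45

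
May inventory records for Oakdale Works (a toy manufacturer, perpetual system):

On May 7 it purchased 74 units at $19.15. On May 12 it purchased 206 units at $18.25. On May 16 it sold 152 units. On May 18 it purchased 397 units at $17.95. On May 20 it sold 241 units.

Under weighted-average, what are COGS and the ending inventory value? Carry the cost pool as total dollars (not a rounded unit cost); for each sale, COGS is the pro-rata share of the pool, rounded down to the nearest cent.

After May 7: 74 on hand, pool $1,417.10 (≈ $19.1500 each)
After May 12: 280 on hand, pool $5,176.60 (≈ $18.4879 each)
May 16, sell 152: 152/280 × $5,176.60 → $2,810.15
After May 18: 525 on hand, pool $9,492.60 (≈ $18.0811 each)
May 20, sell 241: 241/525 × $9,492.60 → $4,357.55
Total COGS = $2,810.15 + $4,357.55 = $7,167.70
Ending inventory (cost pool remaining) = $5,135.05
Check: goods available $12,302.75 = COGS $7,167.70 + ending $5,135.05

COGS = $7,167.70; ending inventory = $5,135.05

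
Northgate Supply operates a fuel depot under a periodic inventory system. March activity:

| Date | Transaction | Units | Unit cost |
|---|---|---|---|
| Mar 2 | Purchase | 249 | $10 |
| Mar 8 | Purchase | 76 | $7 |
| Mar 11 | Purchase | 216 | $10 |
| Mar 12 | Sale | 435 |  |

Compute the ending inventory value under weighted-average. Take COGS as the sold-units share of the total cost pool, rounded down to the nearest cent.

Mar 12, sell 435: 435/541 × $5,182.00 → $4,166.67
Ending inventory (cost pool remaining) = $1,015.33

Ending inventory = $1,015.33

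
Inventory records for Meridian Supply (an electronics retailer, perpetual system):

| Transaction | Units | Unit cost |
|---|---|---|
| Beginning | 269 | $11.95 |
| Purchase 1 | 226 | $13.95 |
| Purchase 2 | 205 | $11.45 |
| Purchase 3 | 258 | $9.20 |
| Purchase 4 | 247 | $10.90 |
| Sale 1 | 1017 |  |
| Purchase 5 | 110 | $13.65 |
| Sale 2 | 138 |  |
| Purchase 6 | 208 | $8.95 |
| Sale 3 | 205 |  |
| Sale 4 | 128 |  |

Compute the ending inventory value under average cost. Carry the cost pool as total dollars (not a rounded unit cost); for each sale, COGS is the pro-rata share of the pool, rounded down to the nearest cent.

After Beginning: 269 on hand, pool $3,214.55 (≈ $11.9500 each)
After Purchase 1: 495 on hand, pool $6,367.25 (≈ $12.8631 each)
After Purchase 2: 700 on hand, pool $8,714.50 (≈ $12.4493 each)
After Purchase 3: 958 on hand, pool $11,088.10 (≈ $11.5742 each)
After Purchase 4: 1205 on hand, pool $13,780.40 (≈ $11.4360 each)
Sale 1, sell 1017: 1017/1205 × $13,780.40 → $11,630.42
After Purchase 5: 298 on hand, pool $3,651.48 (≈ $12.2533 each)
Sale 2, sell 138: 138/298 × $3,651.48 → $1,690.95
After Purchase 6: 368 on hand, pool $3,822.13 (≈ $10.3862 each)
Sale 3, sell 205: 205/368 × $3,822.13 → $2,129.17
Sale 4, sell 128: 128/163 × $1,692.96 → $1,329.44
Total COGS = $11,630.42 + $1,690.95 + $2,129.17 + $1,329.44 = $16,779.98
Ending inventory (cost pool remaining) = $363.52

Ending inventory = $363.52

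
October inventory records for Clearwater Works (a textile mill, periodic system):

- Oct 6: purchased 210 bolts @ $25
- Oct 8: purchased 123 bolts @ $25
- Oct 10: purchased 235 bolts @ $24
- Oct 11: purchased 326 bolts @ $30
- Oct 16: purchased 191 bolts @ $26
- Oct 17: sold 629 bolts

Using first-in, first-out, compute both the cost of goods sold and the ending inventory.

COGS = $15,795; ending inventory = $12,916

Oct 17, 629 sold [FIFO — oldest first]: 210 @ $25 + 123 @ $25 + 235 @ $24 + 61 @ $30 = $15,795
Ending inventory: 265 @ $30 + 191 @ $26 = $12,916
Check: goods available $28,711 = COGS $15,795 + ending $12,916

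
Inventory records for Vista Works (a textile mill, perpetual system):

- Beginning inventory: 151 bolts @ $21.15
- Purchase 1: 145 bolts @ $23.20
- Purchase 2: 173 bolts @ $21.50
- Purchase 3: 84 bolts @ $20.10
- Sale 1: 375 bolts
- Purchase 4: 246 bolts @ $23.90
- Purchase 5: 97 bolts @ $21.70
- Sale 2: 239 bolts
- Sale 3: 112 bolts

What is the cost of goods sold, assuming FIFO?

COGS = $16,100.25

Sale 1 (375) [FIFO — oldest first]: 151 @ $21.15 + 145 @ $23.20 + 79 @ $21.50 = $8,256.15
Sale 2 (239) [FIFO — oldest first]: 94 @ $21.50 + 84 @ $20.10 + 61 @ $23.90 = $5,167.30
Sale 3 (112) [FIFO — oldest first]: 112 @ $23.90 = $2,676.80
Total COGS = $8,256.15 + $5,167.30 + $2,676.80 = $16,100.25
Ending inventory: 73 @ $23.90 + 97 @ $21.70 = $3,849.60
Check: goods available $19,949.85 = COGS $16,100.25 + ending $3,849.60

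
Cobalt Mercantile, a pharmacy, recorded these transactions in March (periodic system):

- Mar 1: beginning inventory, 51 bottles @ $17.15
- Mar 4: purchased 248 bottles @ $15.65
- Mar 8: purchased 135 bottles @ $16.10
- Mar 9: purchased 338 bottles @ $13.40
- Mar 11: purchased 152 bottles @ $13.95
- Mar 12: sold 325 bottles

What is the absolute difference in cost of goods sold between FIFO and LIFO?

FIFO COGS: 51 @ $17.15 + 248 @ $15.65 + 26 @ $16.10 = $5,174.45
LIFO COGS: 152 @ $13.95 + 173 @ $13.40 = $4,438.60
Difference = |$5,174.45 − $4,438.60| = $735.85

$735.85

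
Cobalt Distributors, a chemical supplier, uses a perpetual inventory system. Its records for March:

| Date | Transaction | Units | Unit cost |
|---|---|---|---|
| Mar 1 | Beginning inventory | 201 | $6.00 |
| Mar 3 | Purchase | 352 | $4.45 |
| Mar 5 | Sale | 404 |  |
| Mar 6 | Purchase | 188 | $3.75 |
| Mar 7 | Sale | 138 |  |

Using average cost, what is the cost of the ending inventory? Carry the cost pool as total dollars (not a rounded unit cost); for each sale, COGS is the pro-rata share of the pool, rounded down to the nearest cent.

After Mar 1: 201 on hand, pool $1,206.00 (≈ $6.0000 each)
After Mar 3: 553 on hand, pool $2,772.40 (≈ $5.0134 each)
Mar 5, sell 404: 404/553 × $2,772.40 → $2,025.40
After Mar 6: 337 on hand, pool $1,452.00 (≈ $4.3086 each)
Mar 7, sell 138: 138/337 × $1,452.00 → $594.58
Total COGS = $2,025.40 + $594.58 = $2,619.98
Ending inventory (cost pool remaining) = $857.42
Check: goods available $3,477.40 = COGS $2,619.98 + ending $857.42

Ending inventory = $857.42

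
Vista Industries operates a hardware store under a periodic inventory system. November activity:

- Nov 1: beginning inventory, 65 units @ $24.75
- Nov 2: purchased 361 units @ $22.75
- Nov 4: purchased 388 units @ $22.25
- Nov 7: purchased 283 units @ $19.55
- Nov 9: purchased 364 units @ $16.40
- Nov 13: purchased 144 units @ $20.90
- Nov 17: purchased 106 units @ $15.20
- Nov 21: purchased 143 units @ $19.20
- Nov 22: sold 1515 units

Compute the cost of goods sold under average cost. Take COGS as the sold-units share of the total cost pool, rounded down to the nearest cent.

COGS = $30,498.69

Nov 22, sell 1515: 1515/1854 × $37,323.15 → $30,498.69
Ending inventory (cost pool remaining) = $6,824.46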